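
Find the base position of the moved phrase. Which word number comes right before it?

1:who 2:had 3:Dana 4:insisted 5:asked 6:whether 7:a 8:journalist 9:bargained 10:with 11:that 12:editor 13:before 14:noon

4

The displaced element is "who" (word 1).
It is linked across 1 clause boundary (Ø).
It functions as the subject of "asked", so the gap sits immediately after word 4 ("insisted").
Base order: Dana had insisted that who asked whether a journalist bargained with that editor before noon.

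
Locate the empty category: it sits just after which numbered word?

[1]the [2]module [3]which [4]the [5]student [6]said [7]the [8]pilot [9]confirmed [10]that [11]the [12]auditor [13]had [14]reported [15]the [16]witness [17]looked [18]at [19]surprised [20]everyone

18

The displaced element is "the module" (word 2).
It is linked across 3 clause boundaries (Ø → that → Ø).
It functions as the object of the preposition "at" of "looked", so the gap sits immediately after word 18 ("at").
Base order: The student said the pilot confirmed that the auditor had reported the witness looked at the module.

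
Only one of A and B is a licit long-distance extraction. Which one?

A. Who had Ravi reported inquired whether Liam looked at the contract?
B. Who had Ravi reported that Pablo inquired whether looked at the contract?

In B, the wh-phrase is extracted from inside a wh-island (introduced by "whether"), which blocks movement.
In A, the extraction path crosses only that-complement boundaries, which are transparent.
So A is grammatical.

A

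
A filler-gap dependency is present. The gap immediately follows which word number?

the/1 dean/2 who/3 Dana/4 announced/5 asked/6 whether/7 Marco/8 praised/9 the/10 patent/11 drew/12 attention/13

The displaced element is "the dean" (word 2).
It is linked across 1 clause boundary (Ø).
It functions as the subject of "asked", so the gap sits immediately after word 5 ("announced").
Base order: Dana announced that the dean asked whether Marco praised the patent.

5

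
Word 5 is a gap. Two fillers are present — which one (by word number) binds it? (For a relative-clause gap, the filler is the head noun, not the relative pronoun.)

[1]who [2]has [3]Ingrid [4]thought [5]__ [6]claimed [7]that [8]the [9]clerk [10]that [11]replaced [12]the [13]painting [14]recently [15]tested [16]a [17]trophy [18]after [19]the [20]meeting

1

The marked gap is the subject of "claimed".
Its filler is the fronted wh-phrase "who", at word 1.
(The other dependency links word 9 to a gap after word 10.)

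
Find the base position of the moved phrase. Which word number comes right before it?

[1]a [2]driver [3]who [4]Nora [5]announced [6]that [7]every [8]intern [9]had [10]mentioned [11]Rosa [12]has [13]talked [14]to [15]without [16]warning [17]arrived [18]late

The displaced element is "a driver" (word 2).
It is linked across 2 clause boundaries (that → Ø).
It functions as the object of the preposition "to" of "talked", so the gap sits immediately after word 14 ("to").
Base order: Nora announced that every intern had mentioned Rosa has talked to a driver without warning.

14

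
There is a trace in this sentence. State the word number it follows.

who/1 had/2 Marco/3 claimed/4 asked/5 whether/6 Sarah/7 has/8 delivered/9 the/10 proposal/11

4

The displaced element is "who" (word 1).
It is linked across 1 clause boundary (Ø).
It functions as the subject of "asked", so the gap sits immediately after word 4 ("claimed").
Base order: Marco had claimed who asked whether Sarah has delivered the proposal.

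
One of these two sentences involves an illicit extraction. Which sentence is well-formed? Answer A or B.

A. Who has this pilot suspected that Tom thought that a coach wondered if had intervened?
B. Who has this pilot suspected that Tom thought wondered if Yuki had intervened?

B

In A, the wh-phrase is extracted from inside a wh-island (introduced by "if"), which blocks movement.
In B, the extraction path crosses only that-complement boundaries, which are transparent.
So B is grammatical.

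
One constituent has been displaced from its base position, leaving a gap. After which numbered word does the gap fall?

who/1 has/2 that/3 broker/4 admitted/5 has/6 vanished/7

5

The displaced element is "who" (word 1).
It is linked across 1 clause boundary (Ø).
It functions as the subject of "vanished", so the gap sits immediately after word 5 ("admitted").
Base order: That broker has admitted that who has vanished.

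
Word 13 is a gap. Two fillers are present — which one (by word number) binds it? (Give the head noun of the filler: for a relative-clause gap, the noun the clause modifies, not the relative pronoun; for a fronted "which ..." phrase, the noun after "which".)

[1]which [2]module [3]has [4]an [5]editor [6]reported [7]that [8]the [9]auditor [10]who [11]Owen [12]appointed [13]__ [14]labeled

9

The marked gap is inside the relative clause, the direct object of "appointed".
Its filler is the head noun "auditor" (via "who"), at word 9.
(The other dependency links word 2 to a gap after word 14.)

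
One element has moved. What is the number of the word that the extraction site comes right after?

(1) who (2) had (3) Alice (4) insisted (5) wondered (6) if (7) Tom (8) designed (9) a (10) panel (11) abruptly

4

The displaced element is "who" (word 1).
It is linked across 1 clause boundary (Ø).
It functions as the subject of "wondered", so the gap sits immediately after word 4 ("insisted").
Base order: Alice had insisted who wondered if Tom designed a panel abruptly.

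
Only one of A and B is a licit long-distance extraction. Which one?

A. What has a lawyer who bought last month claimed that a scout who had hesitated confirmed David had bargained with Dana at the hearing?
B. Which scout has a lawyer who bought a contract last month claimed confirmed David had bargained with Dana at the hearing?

In A, the wh-phrase is extracted from inside a complex-NP island (relative clause) (introduced by "who"), which blocks movement.
In B, the extraction path crosses only that-complement boundaries, which are transparent.
So B is grammatical.

B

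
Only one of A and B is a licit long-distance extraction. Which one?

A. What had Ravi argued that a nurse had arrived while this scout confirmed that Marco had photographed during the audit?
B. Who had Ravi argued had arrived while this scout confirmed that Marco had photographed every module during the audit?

B

In A, the wh-phrase is extracted from inside an adjunct island (introduced by "while"), which blocks movement.
In B, the extraction path crosses only that-complement boundaries, which are transparent.
So B is grammatical.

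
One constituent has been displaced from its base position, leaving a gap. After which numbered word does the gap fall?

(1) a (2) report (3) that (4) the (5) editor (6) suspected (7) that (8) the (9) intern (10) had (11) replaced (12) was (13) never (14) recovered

The displaced element is "a report" (word 2).
It is linked across 1 clause boundary (that).
It functions as the direct object of "replaced", so the gap sits immediately after word 11 ("replaced").
Base order: The editor suspected that the intern had replaced a report.

11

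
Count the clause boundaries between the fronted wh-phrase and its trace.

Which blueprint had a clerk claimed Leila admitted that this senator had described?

"which blueprint" is extracted from the object of "described".
Boundaries crossed, outermost first: [Ø], [that] — 2 in total.

2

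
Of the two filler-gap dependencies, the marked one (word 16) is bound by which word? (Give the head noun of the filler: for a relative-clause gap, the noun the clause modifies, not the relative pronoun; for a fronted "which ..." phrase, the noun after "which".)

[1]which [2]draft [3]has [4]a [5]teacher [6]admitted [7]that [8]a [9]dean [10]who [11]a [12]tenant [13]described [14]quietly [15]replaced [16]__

The marked gap is the direct object of "replaced".
Its filler is the fronted wh-phrase "which draft", at word 2.
(The other dependency links word 9 to a gap after word 13.)

2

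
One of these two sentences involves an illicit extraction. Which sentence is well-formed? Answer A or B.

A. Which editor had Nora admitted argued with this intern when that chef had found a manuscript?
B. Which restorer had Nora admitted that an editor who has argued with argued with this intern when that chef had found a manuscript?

In B, the wh-phrase is extracted from inside a complex-NP island (relative clause) (introduced by "who"), which blocks movement.
In A, the extraction path crosses only that-complement boundaries, which are transparent.
So A is grammatical.

A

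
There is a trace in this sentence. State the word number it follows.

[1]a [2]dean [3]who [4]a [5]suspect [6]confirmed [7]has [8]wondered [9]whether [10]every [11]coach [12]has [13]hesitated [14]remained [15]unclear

6

The displaced element is "a dean" (word 2).
It is linked across 1 clause boundary (Ø).
It functions as the subject of "wondered", so the gap sits immediately after word 6 ("confirmed").
Base order: A suspect confirmed that a dean has wondered whether every coach has hesitated.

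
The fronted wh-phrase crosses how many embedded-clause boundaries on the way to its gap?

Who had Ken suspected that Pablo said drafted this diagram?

2

"who" is extracted from the subject of "drafted".
Boundaries crossed, outermost first: [that], [Ø] — 2 in total.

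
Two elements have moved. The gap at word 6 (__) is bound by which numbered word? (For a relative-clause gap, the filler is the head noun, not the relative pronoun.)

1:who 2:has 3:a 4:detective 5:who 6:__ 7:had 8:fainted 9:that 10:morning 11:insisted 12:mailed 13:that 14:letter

4

The marked gap is inside the relative clause, the subject of "fainted".
Its filler is the head noun "detective" (via "who"), at word 4.
(The other dependency links word 1 to a gap after word 11.)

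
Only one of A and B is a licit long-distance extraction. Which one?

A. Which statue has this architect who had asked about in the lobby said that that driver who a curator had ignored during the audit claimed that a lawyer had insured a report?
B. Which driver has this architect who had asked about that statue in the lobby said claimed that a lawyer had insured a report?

In A, the wh-phrase is extracted from inside a complex-NP island (relative clause) (introduced by "who"), which blocks movement.
In B, the extraction path crosses only that-complement boundaries, which are transparent.
So B is grammatical.

B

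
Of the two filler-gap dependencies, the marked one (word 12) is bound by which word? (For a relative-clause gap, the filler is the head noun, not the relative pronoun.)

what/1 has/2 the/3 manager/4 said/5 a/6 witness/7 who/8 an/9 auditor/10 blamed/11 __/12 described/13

7

The marked gap is inside the relative clause, the direct object of "blamed".
Its filler is the head noun "witness" (via "who"), at word 7.
(The other dependency links word 1 to a gap after word 13.)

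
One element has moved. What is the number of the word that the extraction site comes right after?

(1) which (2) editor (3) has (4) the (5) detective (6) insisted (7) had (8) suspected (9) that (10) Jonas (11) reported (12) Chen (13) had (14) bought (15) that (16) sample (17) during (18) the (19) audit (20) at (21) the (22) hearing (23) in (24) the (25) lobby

6

The displaced element is "which editor" (word 2).
It is linked across 1 clause boundary (Ø).
It functions as the subject of "suspected", so the gap sits immediately after word 6 ("insisted").
Base order: The detective has insisted which editor had suspected that Jonas reported Chen had bought that sample during the audit at the hearing in the lobby.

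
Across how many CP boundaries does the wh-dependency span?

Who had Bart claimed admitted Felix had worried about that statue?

1

"who" is extracted from the subject of "admitted".
Boundaries crossed, outermost first: [Ø] — 1 in total.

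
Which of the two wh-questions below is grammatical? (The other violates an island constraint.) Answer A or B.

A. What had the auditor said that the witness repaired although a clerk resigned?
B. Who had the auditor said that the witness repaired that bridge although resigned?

In B, the wh-phrase is extracted from inside an adjunct island (introduced by "although"), which blocks movement.
In A, the extraction path crosses only that-complement boundaries, which are transparent.
So A is grammatical.

A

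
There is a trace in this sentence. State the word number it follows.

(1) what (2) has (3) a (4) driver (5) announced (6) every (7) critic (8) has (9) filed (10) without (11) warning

The displaced element is "what" (word 1).
It is linked across 1 clause boundary (Ø).
It functions as the direct object of "filed", so the gap sits immediately after word 9 ("filed").
Base order: A driver has announced every critic has filed what without warning.

9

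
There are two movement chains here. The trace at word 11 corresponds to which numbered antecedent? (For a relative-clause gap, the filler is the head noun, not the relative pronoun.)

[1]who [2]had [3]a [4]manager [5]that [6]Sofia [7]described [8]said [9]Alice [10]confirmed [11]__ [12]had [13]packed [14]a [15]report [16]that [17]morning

1

The marked gap is the subject of "packed".
Its filler is the fronted wh-phrase "who", at word 1.
(The other dependency links word 4 to a gap after word 7.)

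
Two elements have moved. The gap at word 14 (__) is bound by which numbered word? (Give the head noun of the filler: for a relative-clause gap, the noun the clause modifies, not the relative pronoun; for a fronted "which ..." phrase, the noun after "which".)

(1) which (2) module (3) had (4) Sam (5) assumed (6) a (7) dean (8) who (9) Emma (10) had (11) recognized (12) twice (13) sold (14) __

2

The marked gap is the direct object of "sold".
Its filler is the fronted wh-phrase "which module", at word 2.
(The other dependency links word 7 to a gap after word 11.)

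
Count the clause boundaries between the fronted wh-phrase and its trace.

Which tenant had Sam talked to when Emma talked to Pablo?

0

"which tenant" originates inside the matrix clause — no clause boundary is crossed.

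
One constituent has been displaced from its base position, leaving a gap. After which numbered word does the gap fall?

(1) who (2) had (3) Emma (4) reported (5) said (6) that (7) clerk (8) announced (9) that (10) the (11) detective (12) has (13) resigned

4

The displaced element is "who" (word 1).
It is linked across 1 clause boundary (Ø).
It functions as the subject of "said", so the gap sits immediately after word 4 ("reported").
Base order: Emma had reported who said that clerk announced that the detective has resigned.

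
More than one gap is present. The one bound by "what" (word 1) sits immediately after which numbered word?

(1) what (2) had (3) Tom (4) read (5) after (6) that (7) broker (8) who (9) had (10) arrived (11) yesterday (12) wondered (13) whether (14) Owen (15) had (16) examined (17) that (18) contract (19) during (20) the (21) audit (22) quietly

The displaced element is "what" (word 1).
It functions as the direct object of "read", so the gap sits immediately after word 4 ("read").
Base order: Tom had read what after that broker who had arrived yesterday wondered whether Owen had examined that contract during the audit quietly.

4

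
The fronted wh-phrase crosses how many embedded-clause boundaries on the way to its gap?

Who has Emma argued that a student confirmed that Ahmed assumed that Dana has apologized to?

"who" is extracted from the PP object of "apologized".
Boundaries crossed, outermost first: [that], [that], [that] — 3 in total.

3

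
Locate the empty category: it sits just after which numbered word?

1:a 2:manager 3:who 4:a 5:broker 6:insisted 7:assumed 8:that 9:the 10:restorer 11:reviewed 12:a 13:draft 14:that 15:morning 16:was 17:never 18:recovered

6

The displaced element is "a manager" (word 2).
It is linked across 1 clause boundary (Ø).
It functions as the subject of "assumed", so the gap sits immediately after word 6 ("insisted").
Base order: A broker insisted that a manager assumed that the restorer reviewed a draft that morning.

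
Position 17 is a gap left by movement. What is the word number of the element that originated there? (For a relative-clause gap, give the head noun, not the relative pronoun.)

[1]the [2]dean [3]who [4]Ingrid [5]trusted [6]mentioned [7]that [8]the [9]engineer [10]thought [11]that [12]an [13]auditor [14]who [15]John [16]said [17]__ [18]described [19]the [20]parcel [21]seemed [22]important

13

The gap at 17 is the subject of "described", inside a relative clause.
The relative pronoun is "who" (word 14); it is bound by the head noun immediately before it.
Its filler is the head noun "auditor", at word 13.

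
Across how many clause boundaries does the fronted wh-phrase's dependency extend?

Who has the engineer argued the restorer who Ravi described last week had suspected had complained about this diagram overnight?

"who" is extracted from the subject of "complained".
Boundaries crossed, outermost first: [Ø], [Ø] — 2 in total.

2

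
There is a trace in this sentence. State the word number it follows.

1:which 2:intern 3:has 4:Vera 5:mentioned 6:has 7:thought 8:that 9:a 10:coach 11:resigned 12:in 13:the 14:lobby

The displaced element is "which intern" (word 2).
It is linked across 1 clause boundary (Ø).
It functions as the subject of "thought", so the gap sits immediately after word 5 ("mentioned").
Base order: Vera has mentioned that which intern has thought that a coach resigned in the lobby.

5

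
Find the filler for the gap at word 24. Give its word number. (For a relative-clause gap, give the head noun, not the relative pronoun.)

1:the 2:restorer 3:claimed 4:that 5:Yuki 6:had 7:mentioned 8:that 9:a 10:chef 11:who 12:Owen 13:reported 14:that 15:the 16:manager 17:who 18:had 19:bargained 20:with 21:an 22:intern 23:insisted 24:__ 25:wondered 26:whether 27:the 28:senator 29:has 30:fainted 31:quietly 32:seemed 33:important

10

The gap at 24 is the subject of "wondered", inside a relative clause.
The relative pronoun is "who" (word 11); it is bound by the head noun immediately before it.
Its filler is the head noun "chef", at word 10.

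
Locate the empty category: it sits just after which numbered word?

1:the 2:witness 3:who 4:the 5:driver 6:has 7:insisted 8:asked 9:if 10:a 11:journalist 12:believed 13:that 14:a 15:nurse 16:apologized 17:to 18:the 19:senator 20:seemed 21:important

7

The displaced element is "the witness" (word 2).
It is linked across 1 clause boundary (Ø).
It functions as the subject of "asked", so the gap sits immediately after word 7 ("insisted").
Base order: The driver has insisted the witness asked if a journalist believed that a nurse apologized to the senator.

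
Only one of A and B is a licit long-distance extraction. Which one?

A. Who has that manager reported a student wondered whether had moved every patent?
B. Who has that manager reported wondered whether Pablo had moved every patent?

B

In A, the wh-phrase is extracted from inside a wh-island (introduced by "whether"), which blocks movement.
In B, the extraction path crosses only that-complement boundaries, which are transparent.
So B is grammatical.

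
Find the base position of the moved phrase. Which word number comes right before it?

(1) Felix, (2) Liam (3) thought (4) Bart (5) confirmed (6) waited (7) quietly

5

The displaced element is "Felix" (word 1).
It is linked across 2 clause boundaries (Ø → Ø).
It functions as the subject of "waited", so the gap sits immediately after word 5 ("confirmed").
Base order: Liam thought Bart confirmed that Felix waited quietly.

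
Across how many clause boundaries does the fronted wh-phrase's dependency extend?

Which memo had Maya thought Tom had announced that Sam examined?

"which memo" is extracted from the object of "examined".
Boundaries crossed, outermost first: [Ø], [that] — 2 in total.

2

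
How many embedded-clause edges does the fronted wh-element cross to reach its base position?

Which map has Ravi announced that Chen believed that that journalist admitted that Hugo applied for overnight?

3

"which map" is extracted from the PP object of "applied".
Boundaries crossed, outermost first: [that], [that], [that] — 3 in total.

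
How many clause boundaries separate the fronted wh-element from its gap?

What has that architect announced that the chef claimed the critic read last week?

"what" is extracted from the object of "read".
Boundaries crossed, outermost first: [that], [Ø] — 2 in total.

2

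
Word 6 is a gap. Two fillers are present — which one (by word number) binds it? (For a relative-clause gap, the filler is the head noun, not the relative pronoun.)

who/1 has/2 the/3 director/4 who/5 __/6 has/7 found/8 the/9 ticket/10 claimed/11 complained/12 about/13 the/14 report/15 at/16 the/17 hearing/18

4

The marked gap is inside the relative clause, the subject of "found".
Its filler is the head noun "director" (via "who"), at word 4.
(The other dependency links word 1 to a gap after word 11.)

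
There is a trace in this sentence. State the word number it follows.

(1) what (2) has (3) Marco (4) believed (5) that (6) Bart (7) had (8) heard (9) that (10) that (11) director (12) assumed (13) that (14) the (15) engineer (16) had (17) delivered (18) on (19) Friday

17

The displaced element is "what" (word 1).
It is linked across 3 clause boundaries (that → that → that).
It functions as the direct object of "delivered", so the gap sits immediately after word 17 ("delivered").
Base order: Marco has believed that Bart had heard that that director assumed that the engineer had delivered what on Friday.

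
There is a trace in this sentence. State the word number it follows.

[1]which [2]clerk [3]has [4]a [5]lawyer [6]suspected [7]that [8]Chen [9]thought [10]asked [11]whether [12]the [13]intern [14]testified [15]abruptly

The displaced element is "which clerk" (word 2).
It is linked across 2 clause boundaries (that → Ø).
It functions as the subject of "asked", so the gap sits immediately after word 9 ("thought").
Base order: A lawyer has suspected that Chen thought that which clerk asked whether the intern testified abruptly.

9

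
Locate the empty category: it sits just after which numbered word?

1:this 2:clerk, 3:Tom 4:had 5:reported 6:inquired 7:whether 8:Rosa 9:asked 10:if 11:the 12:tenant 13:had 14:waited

The displaced element is "this clerk" (word 2).
It is linked across 1 clause boundary (Ø).
It functions as the subject of "inquired", so the gap sits immediately after word 5 ("reported").
Base order: Tom had reported this clerk inquired whether Rosa asked if the tenant had waited.

5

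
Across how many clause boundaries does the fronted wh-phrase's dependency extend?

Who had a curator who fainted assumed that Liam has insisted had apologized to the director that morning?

"who" is extracted from the subject of "apologized".
Boundaries crossed, outermost first: [that], [Ø] — 2 in total.

2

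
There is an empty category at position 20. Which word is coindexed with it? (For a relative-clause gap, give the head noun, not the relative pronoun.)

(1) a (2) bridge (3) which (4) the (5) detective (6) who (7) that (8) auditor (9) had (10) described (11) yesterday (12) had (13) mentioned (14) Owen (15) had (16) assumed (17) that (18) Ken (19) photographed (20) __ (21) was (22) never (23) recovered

The gap at 20 is the object of "photographed", inside a relative clause.
The relative pronoun is "which" (word 3); it is bound by the head noun immediately before it.
Its filler is the head noun "bridge", at word 2.

2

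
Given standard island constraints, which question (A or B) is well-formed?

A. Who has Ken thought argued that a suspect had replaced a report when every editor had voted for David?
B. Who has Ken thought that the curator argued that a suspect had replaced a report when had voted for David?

A

In B, the wh-phrase is extracted from inside an adjunct island (introduced by "when"), which blocks movement.
In A, the extraction path crosses only that-complement boundaries, which are transparent.
So A is grammatical.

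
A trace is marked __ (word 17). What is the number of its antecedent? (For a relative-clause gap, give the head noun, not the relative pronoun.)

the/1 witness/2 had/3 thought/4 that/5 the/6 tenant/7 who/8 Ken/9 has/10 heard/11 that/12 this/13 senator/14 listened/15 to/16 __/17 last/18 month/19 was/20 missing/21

7

The gap at 17 is the prepositional object of "listened", inside a relative clause.
The relative pronoun is "who" (word 8); it is bound by the head noun immediately before it.
Its filler is the head noun "tenant", at word 7.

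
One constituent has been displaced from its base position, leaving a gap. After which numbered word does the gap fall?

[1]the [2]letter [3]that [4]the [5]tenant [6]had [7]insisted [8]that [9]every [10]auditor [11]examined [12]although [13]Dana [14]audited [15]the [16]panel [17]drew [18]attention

The displaced element is "the letter" (word 2).
It is linked across 1 clause boundary (that).
It functions as the direct object of "examined", so the gap sits immediately after word 11 ("examined").
Base order: The tenant had insisted that every auditor examined the letter although Dana audited the panel.

11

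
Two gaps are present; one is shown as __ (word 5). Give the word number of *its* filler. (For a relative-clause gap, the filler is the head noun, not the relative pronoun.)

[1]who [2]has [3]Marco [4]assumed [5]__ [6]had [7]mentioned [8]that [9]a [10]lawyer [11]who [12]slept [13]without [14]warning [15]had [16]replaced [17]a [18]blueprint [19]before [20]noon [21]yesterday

The marked gap is the subject of "mentioned".
Its filler is the fronted wh-phrase "who", at word 1.
(The other dependency links word 10 to a gap after word 11.)

1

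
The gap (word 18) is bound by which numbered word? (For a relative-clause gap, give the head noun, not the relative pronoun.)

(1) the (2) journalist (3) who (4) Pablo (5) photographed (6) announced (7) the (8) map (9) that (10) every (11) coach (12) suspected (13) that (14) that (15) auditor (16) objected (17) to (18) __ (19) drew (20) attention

The gap at 18 is the prepositional object of "objected", inside a relative clause.
The relative pronoun is "that" (word 9); it is bound by the head noun immediately before it.
Its filler is the head noun "map", at word 8.

8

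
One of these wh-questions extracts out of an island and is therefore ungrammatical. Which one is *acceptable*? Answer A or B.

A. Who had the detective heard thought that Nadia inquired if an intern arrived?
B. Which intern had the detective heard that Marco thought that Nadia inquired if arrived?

A

In B, the wh-phrase is extracted from inside a wh-island (introduced by "if"), which blocks movement.
In A, the extraction path crosses only that-complement boundaries, which are transparent.
So A is grammatical.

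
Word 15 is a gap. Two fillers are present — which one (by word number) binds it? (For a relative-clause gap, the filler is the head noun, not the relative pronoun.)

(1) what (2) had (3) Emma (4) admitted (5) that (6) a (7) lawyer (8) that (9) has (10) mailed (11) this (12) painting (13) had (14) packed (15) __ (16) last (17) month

1

The marked gap is the direct object of "packed".
Its filler is the fronted wh-phrase "what", at word 1.
(The other dependency links word 7 to a gap after word 8.)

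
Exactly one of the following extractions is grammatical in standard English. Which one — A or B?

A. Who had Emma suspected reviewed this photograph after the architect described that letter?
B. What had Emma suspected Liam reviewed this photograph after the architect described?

In B, the wh-phrase is extracted from inside an adjunct island (introduced by "after"), which blocks movement.
In A, the extraction path crosses only that-complement boundaries, which are transparent.
So A is grammatical.

A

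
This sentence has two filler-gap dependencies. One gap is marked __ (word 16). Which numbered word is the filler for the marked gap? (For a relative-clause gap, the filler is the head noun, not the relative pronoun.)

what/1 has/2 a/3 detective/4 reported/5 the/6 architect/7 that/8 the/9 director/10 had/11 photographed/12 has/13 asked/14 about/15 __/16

1

The marked gap is the object of the preposition "about" of "asked".
Its filler is the fronted wh-phrase "what", at word 1.
(The other dependency links word 7 to a gap after word 12.)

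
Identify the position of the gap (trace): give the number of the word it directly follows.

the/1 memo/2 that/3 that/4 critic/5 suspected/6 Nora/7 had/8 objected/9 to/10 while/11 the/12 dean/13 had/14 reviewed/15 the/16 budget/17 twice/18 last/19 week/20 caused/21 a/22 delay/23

10

The displaced element is "the memo" (word 2).
It is linked across 1 clause boundary (Ø).
It functions as the object of the preposition "to" of "objected", so the gap sits immediately after word 10 ("to").
Base order: That critic suspected Nora had objected to the memo while the dean had reviewed the budget twice last week.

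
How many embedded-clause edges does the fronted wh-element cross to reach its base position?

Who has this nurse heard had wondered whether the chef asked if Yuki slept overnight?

1

"who" is extracted from the subject of "wondered".
Boundaries crossed, outermost first: [Ø] — 1 in total.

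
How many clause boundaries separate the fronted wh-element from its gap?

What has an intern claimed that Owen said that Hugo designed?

"what" is extracted from the object of "designed".
Boundaries crossed, outermost first: [that], [that] — 2 in total.

2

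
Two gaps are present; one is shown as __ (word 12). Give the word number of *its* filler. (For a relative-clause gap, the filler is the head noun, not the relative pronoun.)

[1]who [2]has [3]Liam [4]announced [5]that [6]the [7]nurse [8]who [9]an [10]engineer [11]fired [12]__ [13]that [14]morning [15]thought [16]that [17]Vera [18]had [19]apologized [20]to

The marked gap is inside the relative clause, the direct object of "fired".
Its filler is the head noun "nurse" (via "who"), at word 7.
(The other dependency links word 1 to a gap after word 20.)

7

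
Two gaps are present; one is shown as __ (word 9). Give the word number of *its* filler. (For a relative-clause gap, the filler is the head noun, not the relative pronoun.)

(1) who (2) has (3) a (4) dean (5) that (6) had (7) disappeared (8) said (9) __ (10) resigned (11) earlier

1

The marked gap is the subject of "resigned".
Its filler is the fronted wh-phrase "who", at word 1.
(The other dependency links word 4 to a gap after word 5.)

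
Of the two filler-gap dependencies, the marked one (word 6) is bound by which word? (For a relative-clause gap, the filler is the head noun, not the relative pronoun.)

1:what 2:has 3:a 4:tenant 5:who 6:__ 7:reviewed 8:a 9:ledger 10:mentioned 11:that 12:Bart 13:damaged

4

The marked gap is inside the relative clause, the subject of "reviewed".
Its filler is the head noun "tenant" (via "who"), at word 4.
(The other dependency links word 1 to a gap after word 13.)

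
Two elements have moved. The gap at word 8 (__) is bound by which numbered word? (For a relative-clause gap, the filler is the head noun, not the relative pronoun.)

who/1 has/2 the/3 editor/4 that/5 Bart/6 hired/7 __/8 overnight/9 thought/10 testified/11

The marked gap is inside the relative clause, the direct object of "hired".
Its filler is the head noun "editor" (via "that"), at word 4.
(The other dependency links word 1 to a gap after word 10.)

4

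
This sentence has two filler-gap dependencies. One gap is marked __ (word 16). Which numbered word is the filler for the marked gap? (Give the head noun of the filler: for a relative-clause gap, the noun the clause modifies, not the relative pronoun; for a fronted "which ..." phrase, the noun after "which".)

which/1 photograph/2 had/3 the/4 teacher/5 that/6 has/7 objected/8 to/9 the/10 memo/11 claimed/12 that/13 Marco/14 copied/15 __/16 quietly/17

2

The marked gap is the direct object of "copied".
Its filler is the fronted wh-phrase "which photograph", at word 2.
(The other dependency links word 5 to a gap after word 6.)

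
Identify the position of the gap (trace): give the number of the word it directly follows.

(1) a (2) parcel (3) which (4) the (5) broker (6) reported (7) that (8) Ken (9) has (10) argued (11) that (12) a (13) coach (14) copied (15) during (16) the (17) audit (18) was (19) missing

The displaced element is "a parcel" (word 2).
It is linked across 2 clause boundaries (that → that).
It functions as the direct object of "copied", so the gap sits immediately after word 14 ("copied").
Base order: The broker reported that Ken has argued that a coach copied a parcel during the audit.

14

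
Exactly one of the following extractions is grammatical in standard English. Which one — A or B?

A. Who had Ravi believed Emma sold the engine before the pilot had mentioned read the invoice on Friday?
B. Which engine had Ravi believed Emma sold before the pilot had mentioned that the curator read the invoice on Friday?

In A, the wh-phrase is extracted from inside an adjunct island (introduced by "before"), which blocks movement.
In B, the extraction path crosses only that-complement boundaries, which are transparent.
So B is grammatical.

B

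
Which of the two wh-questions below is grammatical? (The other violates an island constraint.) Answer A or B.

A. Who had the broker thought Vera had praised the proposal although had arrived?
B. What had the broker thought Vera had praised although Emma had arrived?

In A, the wh-phrase is extracted from inside an adjunct island (introduced by "although"), which blocks movement.
In B, the extraction path crosses only that-complement boundaries, which are transparent.
So B is grammatical.

B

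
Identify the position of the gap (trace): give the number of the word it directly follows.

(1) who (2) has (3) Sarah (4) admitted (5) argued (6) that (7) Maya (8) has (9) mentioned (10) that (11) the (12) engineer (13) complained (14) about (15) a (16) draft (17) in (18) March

The displaced element is "who" (word 1).
It is linked across 1 clause boundary (Ø).
It functions as the subject of "argued", so the gap sits immediately after word 4 ("admitted").
Base order: Sarah has admitted who argued that Maya has mentioned that the engineer complained about a draft in March.

4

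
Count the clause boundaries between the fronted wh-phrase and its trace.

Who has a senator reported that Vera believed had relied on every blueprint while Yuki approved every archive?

2

"who" is extracted from the subject of "relied".
Boundaries crossed, outermost first: [that], [Ø] — 2 in total.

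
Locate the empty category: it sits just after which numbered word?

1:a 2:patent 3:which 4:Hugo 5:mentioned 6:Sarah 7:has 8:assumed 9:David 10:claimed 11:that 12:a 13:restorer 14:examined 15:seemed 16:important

14

The displaced element is "a patent" (word 2).
It is linked across 3 clause boundaries (Ø → Ø → that).
It functions as the direct object of "examined", so the gap sits immediately after word 14 ("examined").
Base order: Hugo mentioned Sarah has assumed David claimed that a restorer examined a patent.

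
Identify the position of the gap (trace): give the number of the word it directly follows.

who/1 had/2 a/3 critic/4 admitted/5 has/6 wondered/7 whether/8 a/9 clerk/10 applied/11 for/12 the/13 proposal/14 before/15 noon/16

The displaced element is "who" (word 1).
It is linked across 1 clause boundary (Ø).
It functions as the subject of "wondered", so the gap sits immediately after word 5 ("admitted").
Base order: A critic had admitted who has wondered whether a clerk applied for the proposal before noon.

5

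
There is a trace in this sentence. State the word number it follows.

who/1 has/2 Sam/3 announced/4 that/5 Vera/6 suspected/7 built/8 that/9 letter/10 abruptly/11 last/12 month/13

7

The displaced element is "who" (word 1).
It is linked across 2 clause boundaries (that → Ø).
It functions as the subject of "built", so the gap sits immediately after word 7 ("suspected").
Base order: Sam has announced that Vera suspected that who built that letter abruptly last month.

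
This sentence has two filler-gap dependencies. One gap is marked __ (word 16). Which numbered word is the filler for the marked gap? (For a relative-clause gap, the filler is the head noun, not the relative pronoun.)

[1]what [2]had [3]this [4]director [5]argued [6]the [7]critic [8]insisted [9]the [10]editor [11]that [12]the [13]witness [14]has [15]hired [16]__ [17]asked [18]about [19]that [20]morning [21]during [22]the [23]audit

The marked gap is inside the relative clause, the direct object of "hired".
Its filler is the head noun "editor" (via "that"), at word 10.
(The other dependency links word 1 to a gap after word 18.)

10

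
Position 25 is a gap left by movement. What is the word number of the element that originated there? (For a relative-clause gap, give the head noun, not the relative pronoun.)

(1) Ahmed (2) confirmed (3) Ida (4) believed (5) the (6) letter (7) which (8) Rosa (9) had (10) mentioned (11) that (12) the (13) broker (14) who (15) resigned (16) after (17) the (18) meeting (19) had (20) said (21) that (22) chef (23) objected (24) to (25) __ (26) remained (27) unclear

6

The gap at 25 is the prepositional object of "objected", inside a relative clause.
The relative pronoun is "which" (word 7); it is bound by the head noun immediately before it.
Its filler is the head noun "letter", at word 6.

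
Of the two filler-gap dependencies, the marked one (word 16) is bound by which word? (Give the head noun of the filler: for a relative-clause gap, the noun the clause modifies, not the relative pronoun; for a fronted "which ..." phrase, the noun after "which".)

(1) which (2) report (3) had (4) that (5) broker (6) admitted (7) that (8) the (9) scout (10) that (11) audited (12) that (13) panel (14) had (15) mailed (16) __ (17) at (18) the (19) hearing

The marked gap is the direct object of "mailed".
Its filler is the fronted wh-phrase "which report", at word 2.
(The other dependency links word 9 to a gap after word 10.)

2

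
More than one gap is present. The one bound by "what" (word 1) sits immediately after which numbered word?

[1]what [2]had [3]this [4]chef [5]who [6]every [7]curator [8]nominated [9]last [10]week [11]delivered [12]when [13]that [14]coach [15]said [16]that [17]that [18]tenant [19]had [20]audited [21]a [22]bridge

The displaced element is "what" (word 1).
It functions as the direct object of "delivered", so the gap sits immediately after word 11 ("delivered").
Base order: This chef who every curator nominated last week had delivered what when that coach said that that tenant had audited a bridge.

11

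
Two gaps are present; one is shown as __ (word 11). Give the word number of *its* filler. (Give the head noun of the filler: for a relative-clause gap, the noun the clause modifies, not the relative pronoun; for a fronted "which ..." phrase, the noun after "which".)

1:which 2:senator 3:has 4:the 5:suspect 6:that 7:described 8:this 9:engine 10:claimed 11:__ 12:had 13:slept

The marked gap is the subject of "slept".
Its filler is the fronted wh-phrase "which senator", at word 2.
(The other dependency links word 5 to a gap after word 6.)

2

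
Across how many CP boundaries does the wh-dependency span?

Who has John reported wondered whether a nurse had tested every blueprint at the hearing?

"who" is extracted from the subject of "wondered".
Boundaries crossed, outermost first: [Ø] — 1 in total.

1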